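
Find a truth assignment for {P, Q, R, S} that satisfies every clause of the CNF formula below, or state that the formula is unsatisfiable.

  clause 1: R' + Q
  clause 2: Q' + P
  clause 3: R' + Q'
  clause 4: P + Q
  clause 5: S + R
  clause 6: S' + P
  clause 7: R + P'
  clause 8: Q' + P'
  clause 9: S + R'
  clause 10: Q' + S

Branch on R: set R = 0.
(S) alone gives S = 1.
(P) alone gives P = 1.
That conflicts with the unit clause (P').
That branch fails; take R = 1 instead.
(Q) alone gives Q = 1.
That conflicts with the unit clause (Q').
Both values of R lead to a conflict.

UNSATISFIABLE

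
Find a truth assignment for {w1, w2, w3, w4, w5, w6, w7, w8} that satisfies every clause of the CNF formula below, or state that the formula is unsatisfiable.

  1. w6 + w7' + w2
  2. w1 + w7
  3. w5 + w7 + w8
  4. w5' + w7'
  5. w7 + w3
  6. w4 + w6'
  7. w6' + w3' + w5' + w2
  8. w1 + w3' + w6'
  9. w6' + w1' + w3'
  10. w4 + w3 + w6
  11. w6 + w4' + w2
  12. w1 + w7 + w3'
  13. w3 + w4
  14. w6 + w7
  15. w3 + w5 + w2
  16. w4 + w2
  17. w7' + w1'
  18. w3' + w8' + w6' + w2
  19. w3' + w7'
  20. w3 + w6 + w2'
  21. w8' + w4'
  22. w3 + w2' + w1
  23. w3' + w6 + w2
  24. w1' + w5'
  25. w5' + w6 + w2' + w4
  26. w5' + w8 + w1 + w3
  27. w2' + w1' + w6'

Branch on w1: set w1 = 1.
Unit clause (w7') forces w7 = 0.
Unit clause (w3) forces w3 = 1.
Unit clause (w6') forces w6 = 0.
Now (w6) is unsatisfied and unit — conflict.
Backtrack on w1: now try w1 = 0.
Unit clause (w7) forces w7 = 1.
Unit clause (w5') forces w5 = 0.
Unit clause (w3') forces w3 = 0.
Unit clause (w4) forces w4 = 1.
Unit clause (w2) forces w2 = 1.
Now (w2') is unsatisfied and unit — conflict.
Neither w1 = 1 nor w1 = 0 works.

UNSATISFIABLE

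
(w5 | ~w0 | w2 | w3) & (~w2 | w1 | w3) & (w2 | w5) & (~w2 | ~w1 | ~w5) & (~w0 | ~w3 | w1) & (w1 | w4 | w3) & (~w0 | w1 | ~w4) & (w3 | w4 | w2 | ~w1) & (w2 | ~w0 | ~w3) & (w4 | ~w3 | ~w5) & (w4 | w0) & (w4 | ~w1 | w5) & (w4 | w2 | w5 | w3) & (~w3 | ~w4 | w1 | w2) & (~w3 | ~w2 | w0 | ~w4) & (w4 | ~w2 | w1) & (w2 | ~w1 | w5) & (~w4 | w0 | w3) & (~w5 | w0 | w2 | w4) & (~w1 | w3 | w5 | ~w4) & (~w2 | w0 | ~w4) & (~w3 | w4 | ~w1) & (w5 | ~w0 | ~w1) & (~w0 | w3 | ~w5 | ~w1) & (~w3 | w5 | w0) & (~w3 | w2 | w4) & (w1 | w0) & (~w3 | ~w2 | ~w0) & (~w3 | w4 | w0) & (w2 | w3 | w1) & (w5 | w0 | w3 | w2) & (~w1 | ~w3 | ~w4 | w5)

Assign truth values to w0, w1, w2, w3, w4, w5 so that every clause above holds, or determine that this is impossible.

Try w2 = 0.
Unit clause (w5) forces w5 = 1.
Try w0 = 0.
Unit clause (w4) forces w4 = 1.
Unit clause (w3) forces w3 = 1.
Unit clause (w1) forces w1 = 1.
Every clause now holds.

w0=0,  w1=1,  w2=0,  w3=1,  w4=1,  w5=1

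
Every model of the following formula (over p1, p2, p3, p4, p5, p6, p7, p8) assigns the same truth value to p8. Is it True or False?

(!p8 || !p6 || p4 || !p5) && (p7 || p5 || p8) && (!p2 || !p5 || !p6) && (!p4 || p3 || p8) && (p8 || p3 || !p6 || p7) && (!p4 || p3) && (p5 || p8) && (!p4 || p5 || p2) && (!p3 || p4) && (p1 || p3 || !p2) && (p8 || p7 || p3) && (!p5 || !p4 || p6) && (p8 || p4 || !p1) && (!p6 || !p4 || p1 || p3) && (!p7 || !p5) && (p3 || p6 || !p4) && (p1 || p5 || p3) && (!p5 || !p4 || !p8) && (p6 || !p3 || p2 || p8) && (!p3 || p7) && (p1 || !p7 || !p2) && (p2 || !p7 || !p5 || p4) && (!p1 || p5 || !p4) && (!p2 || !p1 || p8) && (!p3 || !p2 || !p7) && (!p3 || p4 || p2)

True

Suppose p8 = false.
The clause (p5) is unit, so p5 = true.
The clause (!p7) is unit, so p7 = false.
The clause (p3) is unit, so p3 = true.
But (!p3) is also a unit clause — contradiction.
So every satisfying assignment has p8 = True.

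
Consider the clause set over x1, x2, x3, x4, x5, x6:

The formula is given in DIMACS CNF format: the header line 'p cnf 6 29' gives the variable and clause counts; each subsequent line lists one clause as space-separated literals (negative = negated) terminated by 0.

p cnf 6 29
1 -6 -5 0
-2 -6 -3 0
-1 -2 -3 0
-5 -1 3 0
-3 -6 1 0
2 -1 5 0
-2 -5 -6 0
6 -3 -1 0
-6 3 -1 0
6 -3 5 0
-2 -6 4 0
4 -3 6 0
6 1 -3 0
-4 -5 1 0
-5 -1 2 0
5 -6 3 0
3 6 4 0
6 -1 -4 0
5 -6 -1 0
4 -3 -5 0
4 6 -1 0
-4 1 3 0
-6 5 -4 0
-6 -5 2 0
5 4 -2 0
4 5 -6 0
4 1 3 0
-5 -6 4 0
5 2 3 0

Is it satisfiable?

No, unsatisfiable

Suppose x1 = True.
Suppose x2 = False.
(x5) alone gives x5 = True.
Now (¬x5) is unsatisfied and unit — conflict.
That branch fails; take x2 = True instead.
(¬x3) alone gives x3 = False.
(¬x5) alone gives x5 = False.
(¬x6) alone gives x6 = False.
(x4) alone gives x4 = True.
Now (¬x4) is unsatisfied and unit — conflict.
Either choice for x2 ends in contradiction.
That branch fails; take x1 = False instead.
Suppose x6 = False.
(¬x3) alone gives x3 = False.
(x4) alone gives x4 = True.
Now (¬x4) is unsatisfied and unit — conflict.
That branch fails; take x6 = True instead.
(¬x5) alone gives x5 = False.
(¬x3) alone gives x3 = False.
Now (x3) is unsatisfied and unit — conflict.
Either choice for x6 ends in contradiction.
Either choice for x1 ends in contradiction.
No assignment satisfies every clause.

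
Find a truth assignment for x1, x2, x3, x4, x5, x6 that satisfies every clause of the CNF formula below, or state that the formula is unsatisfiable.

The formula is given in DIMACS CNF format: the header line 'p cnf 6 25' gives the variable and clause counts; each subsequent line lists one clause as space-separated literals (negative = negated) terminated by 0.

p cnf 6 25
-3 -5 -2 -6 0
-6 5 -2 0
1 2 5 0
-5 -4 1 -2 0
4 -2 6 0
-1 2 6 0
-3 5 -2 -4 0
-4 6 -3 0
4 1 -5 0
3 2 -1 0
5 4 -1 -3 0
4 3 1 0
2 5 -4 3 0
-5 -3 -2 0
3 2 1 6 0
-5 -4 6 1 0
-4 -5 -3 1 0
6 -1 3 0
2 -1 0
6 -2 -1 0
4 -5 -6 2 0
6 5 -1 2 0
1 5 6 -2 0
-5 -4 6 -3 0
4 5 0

x1=True; x2=True; x3=False; x4=True; x5=True; x6=True

Suppose x2 = True.
Suppose x6 = True.
The clause (x5) is unit, so x5 = True.
The clause (¬x3) is unit, so x3 = False.
Suppose x4 = True.
The clause (x1) is unit, so x1 = True.
Every clause now holds.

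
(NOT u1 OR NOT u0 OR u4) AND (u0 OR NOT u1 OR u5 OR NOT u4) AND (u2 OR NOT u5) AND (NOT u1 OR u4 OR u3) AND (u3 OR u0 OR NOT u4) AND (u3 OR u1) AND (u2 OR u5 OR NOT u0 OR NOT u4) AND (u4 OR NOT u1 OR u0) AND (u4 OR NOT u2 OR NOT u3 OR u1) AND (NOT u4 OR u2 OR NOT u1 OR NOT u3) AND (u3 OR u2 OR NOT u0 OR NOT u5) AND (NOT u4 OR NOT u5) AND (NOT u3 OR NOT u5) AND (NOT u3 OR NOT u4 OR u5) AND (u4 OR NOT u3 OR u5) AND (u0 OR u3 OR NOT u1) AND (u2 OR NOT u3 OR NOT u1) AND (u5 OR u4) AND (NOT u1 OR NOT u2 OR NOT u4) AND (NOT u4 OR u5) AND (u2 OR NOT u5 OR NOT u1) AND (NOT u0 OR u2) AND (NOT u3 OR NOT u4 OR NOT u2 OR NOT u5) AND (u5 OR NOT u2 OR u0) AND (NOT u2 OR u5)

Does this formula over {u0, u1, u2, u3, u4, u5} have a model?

No

Try u2 = true.
Unit clause (u5) forces u5 = true.
Unit clause (NOT u4) forces u4 = false.
Unit clause (NOT u3) forces u3 = false.
Unit clause (NOT u1) forces u1 = false.
Now (u1) is unsatisfied and unit — conflict.
Undo u2 and try u2 = false.
Unit clause (NOT u5) forces u5 = false.
Unit clause (u4) forces u4 = true.
Now (NOT u4) is unsatisfied and unit — conflict.
Either choice for u2 ends in contradiction.
No assignment satisfies every clause.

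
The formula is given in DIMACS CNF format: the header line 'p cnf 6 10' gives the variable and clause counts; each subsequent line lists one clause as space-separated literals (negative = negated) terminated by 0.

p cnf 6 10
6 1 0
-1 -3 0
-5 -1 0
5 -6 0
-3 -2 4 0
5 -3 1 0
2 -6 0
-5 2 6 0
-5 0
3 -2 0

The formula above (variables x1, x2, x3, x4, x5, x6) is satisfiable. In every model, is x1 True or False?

Suppose x1 = False.
The clause (x6) is unit, so x6 = True.
The clause (x5) is unit, so x5 = True.
But (¬x5) is also a unit clause — contradiction.
So every satisfying assignment has x1 = True.

True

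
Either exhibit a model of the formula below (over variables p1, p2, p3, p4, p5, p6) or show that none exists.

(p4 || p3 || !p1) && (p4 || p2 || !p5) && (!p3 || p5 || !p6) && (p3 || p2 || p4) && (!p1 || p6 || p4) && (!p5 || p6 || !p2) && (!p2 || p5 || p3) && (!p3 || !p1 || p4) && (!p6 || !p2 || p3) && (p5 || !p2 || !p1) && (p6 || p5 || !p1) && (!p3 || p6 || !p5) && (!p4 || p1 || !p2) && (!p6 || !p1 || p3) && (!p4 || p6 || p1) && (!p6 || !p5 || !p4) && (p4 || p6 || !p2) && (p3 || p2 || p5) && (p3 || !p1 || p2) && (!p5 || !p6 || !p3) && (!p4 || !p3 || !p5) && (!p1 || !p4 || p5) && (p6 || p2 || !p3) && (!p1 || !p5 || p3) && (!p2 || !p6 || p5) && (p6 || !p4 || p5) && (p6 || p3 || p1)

Branch on p4: set p4 = true.
Branch on p1: set p1 = true.
The clause (p5) is unit, so p5 = true.
The clause (!p6) is unit, so p6 = false.
The clause (!p2) is unit, so p2 = false.
The clause (!p3) is unit, so p3 = false.
But (p3) is also a unit clause — contradiction.
Backtrack on p1: now try p1 = false.
The clause (!p2) is unit, so p2 = false.
The clause (p6) is unit, so p6 = true.
The clause (!p5) is unit, so p5 = false.
The clause (!p3) is unit, so p3 = false.
But (p3) is also a unit clause — contradiction.
Both values of p1 lead to a conflict.
Backtrack on p4: now try p4 = false.
Branch on p3: set p3 = true.
The clause (!p1) is unit, so p1 = false.
Branch on p2: set p2 = true.
The clause (p6) is unit, so p6 = true.
The clause (p5) is unit, so p5 = true.
But (!p5) is also a unit clause — contradiction.
Backtrack on p2: now try p2 = false.
The clause (!p5) is unit, so p5 = false.
The clause (!p6) is unit, so p6 = false.
But (p6) is also a unit clause — contradiction.
Both values of p2 lead to a conflict.
Backtrack on p3: now try p3 = false.
The clause (!p1) is unit, so p1 = false.
The clause (p2) is unit, so p2 = true.
The clause (p5) is unit, so p5 = true.
The clause (p6) is unit, so p6 = true.
But (!p6) is also a unit clause — contradiction.
Both values of p3 lead to a conflict.
Both values of p4 lead to a conflict.

UNSATISFIABLE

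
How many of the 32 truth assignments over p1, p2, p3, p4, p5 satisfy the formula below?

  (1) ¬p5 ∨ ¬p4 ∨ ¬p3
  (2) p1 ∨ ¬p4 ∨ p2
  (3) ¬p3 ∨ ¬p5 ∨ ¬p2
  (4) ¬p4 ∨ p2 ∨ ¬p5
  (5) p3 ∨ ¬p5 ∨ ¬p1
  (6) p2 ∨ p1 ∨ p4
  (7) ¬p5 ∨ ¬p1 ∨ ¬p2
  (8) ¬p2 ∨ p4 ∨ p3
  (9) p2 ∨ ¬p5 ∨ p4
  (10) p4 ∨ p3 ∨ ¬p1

10

There are 2^5 = 32 truth assignments over (p1, p2, p3, p4, p5).
Split on p1. With p1 = True, the clauses containing p1 are satisfied and ¬p1 drops from the rest; 6 of the 2^4 = 16 assignments to the other variables satisfy what remains.
With p1 = False, by the same count on the reduced clause set, 4 assignments work.
Total: 6 + 4 = 10.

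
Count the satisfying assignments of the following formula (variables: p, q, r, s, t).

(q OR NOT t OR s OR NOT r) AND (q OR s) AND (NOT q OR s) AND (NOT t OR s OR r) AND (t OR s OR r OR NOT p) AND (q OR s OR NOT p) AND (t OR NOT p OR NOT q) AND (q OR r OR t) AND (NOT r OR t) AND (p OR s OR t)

There are 2^5 = 32 truth assignments over (p, q, r, s, t).
Split on r. With r = true, the clauses containing r are satisfied and NOT r drops from the rest; 4 of the 2^4 = 16 assignments to the other variables satisfy what remains.
With r = false, by the same count on the reduced clause set, 5 assignments work.
(One model: p=F, q=F, r=F, s=T, t=T.)
Total: 4 + 5 = 9.

9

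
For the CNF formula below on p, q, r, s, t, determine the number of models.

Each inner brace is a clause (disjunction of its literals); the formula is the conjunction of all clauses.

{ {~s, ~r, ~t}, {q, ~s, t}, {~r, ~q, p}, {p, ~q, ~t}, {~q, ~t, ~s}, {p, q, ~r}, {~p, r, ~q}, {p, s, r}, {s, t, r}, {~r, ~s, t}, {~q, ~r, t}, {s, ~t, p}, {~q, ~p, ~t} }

6

There are 2^5 = 32 truth assignments over (p, q, r, s, t).
Split on q. With q = 1, the clauses containing q are satisfied and ~q drops from the rest; 1 of the 2^4 = 16 assignments to the other variables satisfy what remains.
With q = 0, by the same count on the reduced clause set, 5 assignments work.
(One model: p=F, q=F, r=F, s=T, t=T.)
Total: 1 + 5 = 6.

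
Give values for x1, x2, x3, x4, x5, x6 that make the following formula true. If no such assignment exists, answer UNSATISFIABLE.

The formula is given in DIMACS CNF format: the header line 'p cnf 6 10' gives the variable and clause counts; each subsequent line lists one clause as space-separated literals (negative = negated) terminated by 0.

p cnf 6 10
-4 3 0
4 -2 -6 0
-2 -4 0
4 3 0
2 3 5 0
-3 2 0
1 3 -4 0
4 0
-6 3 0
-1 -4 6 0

Unit clause (x4) forces x4 = True.
Unit clause (x3) forces x3 = True.
Unit clause (¬x2) forces x2 = False.
But (x2) is also a unit clause — contradiction.

UNSATISFIABLE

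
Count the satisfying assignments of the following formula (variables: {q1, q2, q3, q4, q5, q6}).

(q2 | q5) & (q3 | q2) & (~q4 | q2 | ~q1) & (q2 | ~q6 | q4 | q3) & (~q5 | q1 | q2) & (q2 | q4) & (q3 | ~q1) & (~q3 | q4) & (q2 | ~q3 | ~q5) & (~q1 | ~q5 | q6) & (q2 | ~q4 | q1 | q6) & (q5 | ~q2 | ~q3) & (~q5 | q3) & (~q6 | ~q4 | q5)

There are 2^6 = 64 truth assignments over (q1, q2, q3, q4, q5, q6).
Split on q6. With q6 = 1, the clauses containing q6 are satisfied and ~q6 drops from the rest; 3 of the 2^5 = 32 assignments to the other variables satisfy what remains.
With q6 = 0, by the same count on the reduced clause set, 3 assignments work.
Total: 3 + 3 = 6.

6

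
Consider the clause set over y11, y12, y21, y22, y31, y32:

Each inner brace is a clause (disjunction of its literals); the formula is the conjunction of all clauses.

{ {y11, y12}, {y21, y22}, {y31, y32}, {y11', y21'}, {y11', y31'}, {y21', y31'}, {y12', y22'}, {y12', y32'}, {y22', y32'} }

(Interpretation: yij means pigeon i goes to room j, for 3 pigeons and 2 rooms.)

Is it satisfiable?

No, unsatisfiable

Try y11 = 1.
From the singleton clause (y21'), y21 = 0.
From the singleton clause (y22), y22 = 1.
From the singleton clause (y31'), y31 = 0.
From the singleton clause (y32), y32 = 1.
But (y32') is also a unit clause — contradiction.
Backtrack on y11: now try y11 = 0.
From the singleton clause (y12), y12 = 1.
From the singleton clause (y22'), y22 = 0.
From the singleton clause (y21), y21 = 1.
From the singleton clause (y31'), y31 = 0.
From the singleton clause (y32), y32 = 1.
But (y32') is also a unit clause — contradiction.
Both values of y11 lead to a conflict.
No assignment satisfies every clause.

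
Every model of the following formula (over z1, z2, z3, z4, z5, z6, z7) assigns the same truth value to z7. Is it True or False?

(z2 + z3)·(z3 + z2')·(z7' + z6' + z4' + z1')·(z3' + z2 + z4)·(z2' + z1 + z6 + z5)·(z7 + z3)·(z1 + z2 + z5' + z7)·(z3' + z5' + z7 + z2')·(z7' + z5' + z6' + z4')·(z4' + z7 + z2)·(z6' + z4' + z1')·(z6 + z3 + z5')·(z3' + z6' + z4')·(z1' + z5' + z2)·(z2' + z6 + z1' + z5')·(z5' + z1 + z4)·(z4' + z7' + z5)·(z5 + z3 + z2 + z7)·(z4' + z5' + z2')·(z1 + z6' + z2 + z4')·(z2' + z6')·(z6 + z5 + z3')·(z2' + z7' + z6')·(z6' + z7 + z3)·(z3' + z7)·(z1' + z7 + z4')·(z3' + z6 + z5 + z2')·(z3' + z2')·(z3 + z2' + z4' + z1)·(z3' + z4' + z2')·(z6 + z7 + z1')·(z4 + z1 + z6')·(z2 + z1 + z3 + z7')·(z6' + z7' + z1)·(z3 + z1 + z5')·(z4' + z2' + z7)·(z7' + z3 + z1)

True

Suppose z7 = 0.
From the singleton clause (z3), z3 = 1.
That conflicts with the unit clause (z3').
So every satisfying assignment has z7 = True.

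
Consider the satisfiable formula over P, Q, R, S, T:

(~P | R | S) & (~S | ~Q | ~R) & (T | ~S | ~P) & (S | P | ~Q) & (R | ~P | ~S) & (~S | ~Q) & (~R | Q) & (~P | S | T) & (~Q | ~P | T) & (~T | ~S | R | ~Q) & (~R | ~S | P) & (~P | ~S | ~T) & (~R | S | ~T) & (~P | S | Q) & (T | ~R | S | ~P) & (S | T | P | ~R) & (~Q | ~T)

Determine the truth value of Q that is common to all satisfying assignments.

Suppose Q = 1.
From the singleton clause (~S), S = 0.
From the singleton clause (P), P = 1.
From the singleton clause (R), R = 1.
From the singleton clause (T), T = 1.
That conflicts with the unit clause (~T).
So every satisfying assignment has Q = False.

False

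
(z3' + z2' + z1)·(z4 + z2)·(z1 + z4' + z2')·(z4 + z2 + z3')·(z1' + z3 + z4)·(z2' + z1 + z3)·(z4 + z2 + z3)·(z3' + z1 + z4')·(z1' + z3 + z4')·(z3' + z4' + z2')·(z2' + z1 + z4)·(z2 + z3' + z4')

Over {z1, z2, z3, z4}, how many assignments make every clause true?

2

There are 2^4 = 16 truth assignments over (z1, z2, z3, z4).
Check each against the 12 clauses (columns in the order z1, z2, z3, z4):
  F F F F  ✗ fails (z4 + z2)
  F F F T  ✓ satisfies all
  F F T F  ✗ fails (z4 + z2)
  F F T T  ✗ fails (z3' + z1 + z4')
  F T F F  ✗ fails (z2' + z1 + z3)
  F T F T  ✗ fails (z1 + z4' + z2')
  F T T F  ✗ fails (z3' + z2' + z1)
  F T T T  ✗ fails (z3' + z2' + z1)
  T F F F  ✗ fails (z4 + z2)
  T F F T  ✗ fails (z1' + z3 + z4')
  T F T F  ✗ fails (z4 + z2)
  T F T T  ✗ fails (z2 + z3' + z4')
  T T F F  ✗ fails (z1' + z3 + z4)
  T T F T  ✗ fails (z1' + z3 + z4')
  T T T F  ✓ satisfies all
  T T T T  ✗ fails (z3' + z4' + z2')
2 of the 16 rows are models.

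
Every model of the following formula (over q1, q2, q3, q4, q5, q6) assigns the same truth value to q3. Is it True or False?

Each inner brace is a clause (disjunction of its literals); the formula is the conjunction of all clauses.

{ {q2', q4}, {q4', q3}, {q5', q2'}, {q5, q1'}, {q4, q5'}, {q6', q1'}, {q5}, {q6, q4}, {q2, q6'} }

True

Suppose q3 = 0.
The clause (q4') is unit, so q4 = 0.
The clause (q2') is unit, so q2 = 0.
The clause (q5') is unit, so q5 = 0.
That conflicts with the unit clause (q5).
So every satisfying assignment has q3 = True.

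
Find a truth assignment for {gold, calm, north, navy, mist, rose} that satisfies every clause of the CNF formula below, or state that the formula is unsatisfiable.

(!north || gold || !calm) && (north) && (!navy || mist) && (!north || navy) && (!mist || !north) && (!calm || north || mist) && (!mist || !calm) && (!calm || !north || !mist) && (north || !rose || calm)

Unit clause (north) forces north = true.
Unit clause (navy) forces navy = true.
Unit clause (mist) forces mist = true.
But (!mist) is also a unit clause — contradiction.

UNSATISFIABLE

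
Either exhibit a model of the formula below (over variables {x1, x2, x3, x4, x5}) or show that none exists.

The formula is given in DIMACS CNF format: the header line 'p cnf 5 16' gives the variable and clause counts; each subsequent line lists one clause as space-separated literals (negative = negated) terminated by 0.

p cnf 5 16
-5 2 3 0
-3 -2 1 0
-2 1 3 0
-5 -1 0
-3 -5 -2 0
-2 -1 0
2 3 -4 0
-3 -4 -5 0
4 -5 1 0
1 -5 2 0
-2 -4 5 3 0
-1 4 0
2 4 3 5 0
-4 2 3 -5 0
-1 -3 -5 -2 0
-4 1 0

Try x5 = False.
Try x2 = False.
Try x3 = True.
Try x1 = False.
(¬x4) alone gives x4 = False.
Every clause now holds.

x1: False,  x2: False,  x3: True,  x4: False,  x5: False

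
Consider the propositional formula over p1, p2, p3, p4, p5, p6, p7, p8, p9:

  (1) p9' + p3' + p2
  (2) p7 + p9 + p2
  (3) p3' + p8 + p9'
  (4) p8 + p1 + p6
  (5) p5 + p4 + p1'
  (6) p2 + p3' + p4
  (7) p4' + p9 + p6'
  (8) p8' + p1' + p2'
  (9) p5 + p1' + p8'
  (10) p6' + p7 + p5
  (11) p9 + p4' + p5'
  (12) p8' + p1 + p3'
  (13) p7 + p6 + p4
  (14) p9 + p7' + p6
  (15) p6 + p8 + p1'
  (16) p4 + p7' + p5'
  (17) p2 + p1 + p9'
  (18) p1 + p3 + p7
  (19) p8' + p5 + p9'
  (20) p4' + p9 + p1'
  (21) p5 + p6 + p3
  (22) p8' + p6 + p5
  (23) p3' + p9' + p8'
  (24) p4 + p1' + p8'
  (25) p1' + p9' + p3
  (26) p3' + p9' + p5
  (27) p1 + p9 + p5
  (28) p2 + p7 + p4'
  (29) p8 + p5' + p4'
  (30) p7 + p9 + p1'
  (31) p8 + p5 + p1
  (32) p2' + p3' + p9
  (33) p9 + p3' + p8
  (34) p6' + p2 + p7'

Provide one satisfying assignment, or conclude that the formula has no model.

p1=0, p2=1, p3=0, p4=1, p5=1, p6=1, p7=1, p8=1, p9=1

Branch on p9: set p9 = 1.
Branch on p3: set p3 = 0.
From the singleton clause (p1'), p1 = 0.
From the singleton clause (p2), p2 = 1.
From the singleton clause (p7), p7 = 1.
Branch on p8: set p8 = 1.
From the singleton clause (p5), p5 = 1.
From the singleton clause (p4), p4 = 1.
All clauses hold; p6 can take either value.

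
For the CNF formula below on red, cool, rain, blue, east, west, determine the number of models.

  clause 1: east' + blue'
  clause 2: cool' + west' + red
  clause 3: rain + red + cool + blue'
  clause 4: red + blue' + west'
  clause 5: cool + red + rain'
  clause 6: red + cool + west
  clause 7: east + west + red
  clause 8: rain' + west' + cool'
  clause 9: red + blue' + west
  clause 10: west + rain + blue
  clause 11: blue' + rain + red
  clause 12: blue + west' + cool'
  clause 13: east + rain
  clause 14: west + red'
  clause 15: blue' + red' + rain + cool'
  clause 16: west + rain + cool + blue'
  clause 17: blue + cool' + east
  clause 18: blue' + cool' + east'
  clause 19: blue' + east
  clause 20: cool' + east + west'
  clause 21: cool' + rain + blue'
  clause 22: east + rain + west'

5

There are 2^6 = 64 truth assignments over (red, cool, rain, blue, east, west).
Split on blue. With blue = 1, the clauses containing blue are satisfied and blue' drops from the rest; 0 of the 2^5 = 32 assignments to the other variables satisfy what remains.
With blue = 0, by the same count on the reduced clause set, 5 assignments work.
(One model: red=F, cool=F, rain=F, blue=F, east=T, west=T.)
Total: 0 + 5 = 5.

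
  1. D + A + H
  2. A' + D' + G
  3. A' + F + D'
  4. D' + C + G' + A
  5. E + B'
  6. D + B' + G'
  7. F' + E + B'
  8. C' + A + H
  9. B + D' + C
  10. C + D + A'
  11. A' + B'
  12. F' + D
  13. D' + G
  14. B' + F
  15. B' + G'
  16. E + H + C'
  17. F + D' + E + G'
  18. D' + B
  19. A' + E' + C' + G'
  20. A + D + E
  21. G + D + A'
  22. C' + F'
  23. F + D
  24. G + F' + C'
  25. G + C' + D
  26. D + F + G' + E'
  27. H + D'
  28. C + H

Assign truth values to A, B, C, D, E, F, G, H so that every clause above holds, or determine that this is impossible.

UNSATISFIABLE

Branch on E: set E = 1.
Branch on A: set A = 0.
Branch on D: set D = 1.
The clause (G) is unit, so G = 1.
The clause (C) is unit, so C = 1.
The clause (H) is unit, so H = 1.
The clause (B') is unit, so B = 0.
But (B) is also a unit clause — contradiction.
So D must be the other value — set D = 0.
The clause (H) is unit, so H = 1.
The clause (F') is unit, so F = 0.
But (F) is also a unit clause — contradiction.
Both values of D lead to a conflict.
So A must be the other value — set A = 1.
The clause (B') is unit, so B = 0.
The clause (D') is unit, so D = 0.
The clause (C) is unit, so C = 1.
The clause (F') is unit, so F = 0.
But (F) is also a unit clause — contradiction.
Both values of A lead to a conflict.
So E must be the other value — set E = 0.
The clause (B') is unit, so B = 0.
The clause (D') is unit, so D = 0.
The clause (F') is unit, so F = 0.
But (F) is also a unit clause — contradiction.
Both values of E lead to a conflict.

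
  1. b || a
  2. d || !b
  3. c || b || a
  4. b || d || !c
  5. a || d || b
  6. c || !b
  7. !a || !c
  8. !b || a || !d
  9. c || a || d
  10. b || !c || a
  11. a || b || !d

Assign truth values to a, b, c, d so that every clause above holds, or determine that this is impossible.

a ↦ true,  b ↦ false,  c ↦ false,  d ↦ true

Case b = false:
(a) alone gives a = true.
(!c) alone gives c = false.
All clauses hold; d can take either value.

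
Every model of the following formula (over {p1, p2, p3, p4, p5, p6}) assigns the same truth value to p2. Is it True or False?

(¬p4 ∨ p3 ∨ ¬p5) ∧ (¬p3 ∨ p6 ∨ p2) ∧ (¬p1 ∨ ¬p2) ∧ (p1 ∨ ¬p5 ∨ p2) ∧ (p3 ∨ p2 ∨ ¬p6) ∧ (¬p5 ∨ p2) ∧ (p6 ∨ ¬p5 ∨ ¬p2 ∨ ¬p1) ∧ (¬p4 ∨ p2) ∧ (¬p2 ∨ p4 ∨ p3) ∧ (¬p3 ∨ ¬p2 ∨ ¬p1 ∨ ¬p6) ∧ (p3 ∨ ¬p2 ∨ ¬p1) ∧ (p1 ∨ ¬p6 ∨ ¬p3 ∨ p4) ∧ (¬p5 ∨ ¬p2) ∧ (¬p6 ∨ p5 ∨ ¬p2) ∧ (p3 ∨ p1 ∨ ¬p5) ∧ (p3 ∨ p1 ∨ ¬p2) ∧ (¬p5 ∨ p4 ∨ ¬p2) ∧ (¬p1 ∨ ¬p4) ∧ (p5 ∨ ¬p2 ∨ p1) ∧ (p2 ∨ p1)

Suppose p2 = True.
From the singleton clause (¬p1), p1 = False.
From the singleton clause (¬p5), p5 = False.
That conflicts with the unit clause (p5).
So every satisfying assignment has p2 = False.

False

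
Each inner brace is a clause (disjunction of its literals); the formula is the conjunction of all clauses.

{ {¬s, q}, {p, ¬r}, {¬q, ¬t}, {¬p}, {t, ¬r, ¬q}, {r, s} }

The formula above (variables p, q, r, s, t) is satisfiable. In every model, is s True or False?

Suppose s = False.
From the singleton clause (¬p), p = False.
From the singleton clause (¬r), r = False.
That conflicts with the unit clause (r).
So every satisfying assignment has s = True.

True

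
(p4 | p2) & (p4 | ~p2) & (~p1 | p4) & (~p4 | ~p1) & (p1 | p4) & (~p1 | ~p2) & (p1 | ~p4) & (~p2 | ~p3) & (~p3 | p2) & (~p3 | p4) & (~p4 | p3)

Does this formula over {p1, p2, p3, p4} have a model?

Try p4 = 1.
Unit clause (~p1) forces p1 = 0.
Now (p1) is unsatisfied and unit — conflict.
So p4 must be the other value — set p4 = 0.
Unit clause (p2) forces p2 = 1.
Now (~p2) is unsatisfied and unit — conflict.
Both values of p4 lead to a conflict.
No assignment satisfies every clause.

No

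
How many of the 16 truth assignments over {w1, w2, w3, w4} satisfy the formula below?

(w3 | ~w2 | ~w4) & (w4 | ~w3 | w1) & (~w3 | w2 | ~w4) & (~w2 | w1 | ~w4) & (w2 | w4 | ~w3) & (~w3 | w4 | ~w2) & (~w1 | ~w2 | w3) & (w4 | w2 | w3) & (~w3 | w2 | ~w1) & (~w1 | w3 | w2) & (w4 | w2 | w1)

3

There are 2^4 = 16 truth assignments over (w1, w2, w3, w4).
Check each against the 11 clauses (columns in the order w1, w2, w3, w4):
  F F F F  ✗ fails (w4 | w2 | w3)
  F F F T  ✓ satisfies all
  F F T F  ✗ fails (w4 | ~w3 | w1)
  F F T T  ✗ fails (~w3 | w2 | ~w4)
  F T F F  ✓ satisfies all
  F T F T  ✗ fails (w3 | ~w2 | ~w4)
  F T T F  ✗ fails (w4 | ~w3 | w1)
  F T T T  ✗ fails (~w2 | w1 | ~w4)
  T F F F  ✗ fails (w4 | w2 | w3)
  T F F T  ✗ fails (~w1 | w3 | w2)
  T F T F  ✗ fails (w2 | w4 | ~w3)
  T F T T  ✗ fails (~w3 | w2 | ~w4)
  T T F F  ✗ fails (~w1 | ~w2 | w3)
  T T F T  ✗ fails (w3 | ~w2 | ~w4)
  T T T F  ✗ fails (~w3 | w4 | ~w2)
  T T T T  ✓ satisfies all
3 of the 16 rows are models.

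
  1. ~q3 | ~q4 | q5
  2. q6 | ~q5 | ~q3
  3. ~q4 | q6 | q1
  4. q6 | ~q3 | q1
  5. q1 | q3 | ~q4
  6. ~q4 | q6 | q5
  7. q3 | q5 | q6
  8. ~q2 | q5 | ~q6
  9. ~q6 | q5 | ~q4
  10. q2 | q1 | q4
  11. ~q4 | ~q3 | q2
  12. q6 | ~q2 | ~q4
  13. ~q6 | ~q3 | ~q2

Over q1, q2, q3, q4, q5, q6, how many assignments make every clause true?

There are 2^6 = 64 truth assignments over (q1, q2, q3, q4, q5, q6).
Split on q2. With q2 = 1, the clauses containing q2 are satisfied and ~q2 drops from the rest; 6 of the 2^5 = 32 assignments to the other variables satisfy what remains.
With q2 = 0, by the same count on the reduced clause set, 8 assignments work.
Total: 6 + 8 = 14.

14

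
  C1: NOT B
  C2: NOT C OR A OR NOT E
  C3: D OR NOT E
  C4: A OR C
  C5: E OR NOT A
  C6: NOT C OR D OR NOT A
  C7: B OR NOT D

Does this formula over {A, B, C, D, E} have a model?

Yes

(NOT B) alone gives B = false.
(NOT D) alone gives D = false.
(NOT E) alone gives E = false.
(NOT A) alone gives A = false.
(C) alone gives C = true.
Every clause now holds.
A satisfying assignment: A=false; B=false; C=true; D=false; E=false.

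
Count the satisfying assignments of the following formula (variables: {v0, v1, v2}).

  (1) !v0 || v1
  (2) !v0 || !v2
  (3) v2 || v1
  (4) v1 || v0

There are 2^3 = 8 truth assignments over (v0, v1, v2).
Check each against the 4 clauses (columns in the order v0, v1, v2):
  F F F  ✗ fails (v2 || v1)
  F F T  ✗ fails (v1 || v0)
  F T F  ✓ satisfies all
  F T T  ✓ satisfies all
  T F F  ✗ fails (!v0 || v1)
  T F T  ✗ fails (!v0 || v1)
  T T F  ✓ satisfies all
  T T T  ✗ fails (!v0 || !v2)
3 of the 8 rows are models.

3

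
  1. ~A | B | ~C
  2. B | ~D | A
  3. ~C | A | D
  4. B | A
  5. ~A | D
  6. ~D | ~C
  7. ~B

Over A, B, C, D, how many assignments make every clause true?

1

There are 2^4 = 16 truth assignments over (A, B, C, D).
Split on A. With A = 1, the clauses containing A are satisfied and ~A drops from the rest; 1 of the 2^3 = 8 assignments to the other variables satisfy what remains.
With A = 0, by the same count on the reduced clause set, 0 assignments work.
Total: 1 + 0 = 1.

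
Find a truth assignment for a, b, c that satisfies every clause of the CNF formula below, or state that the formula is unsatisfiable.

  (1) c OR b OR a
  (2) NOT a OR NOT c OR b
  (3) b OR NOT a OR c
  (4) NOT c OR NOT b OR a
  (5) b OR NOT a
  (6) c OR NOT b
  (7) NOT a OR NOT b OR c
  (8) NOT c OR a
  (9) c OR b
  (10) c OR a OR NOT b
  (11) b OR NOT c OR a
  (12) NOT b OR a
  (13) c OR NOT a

Try b = true.
(c) alone gives c = true.
(a) alone gives a = true.
All clauses are satisfied.

a ↦ true, b ↦ true, c ↦ true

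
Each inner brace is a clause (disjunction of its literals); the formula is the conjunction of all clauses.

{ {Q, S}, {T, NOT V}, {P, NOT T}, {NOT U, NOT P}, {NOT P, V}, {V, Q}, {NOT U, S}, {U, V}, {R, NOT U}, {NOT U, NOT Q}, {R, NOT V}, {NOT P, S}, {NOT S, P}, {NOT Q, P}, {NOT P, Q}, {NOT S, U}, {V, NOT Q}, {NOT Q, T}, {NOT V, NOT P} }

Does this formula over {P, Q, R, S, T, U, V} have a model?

No, unsatisfiable

Branch on Q: set Q = true.
The clause (NOT U) is unit, so U = false.
The clause (V) is unit, so V = true.
The clause (T) is unit, so T = true.
The clause (P) is unit, so P = true.
But (NOT P) is also a unit clause — contradiction.
Backtrack on Q: now try Q = false.
The clause (S) is unit, so S = true.
The clause (V) is unit, so V = true.
The clause (T) is unit, so T = true.
The clause (P) is unit, so P = true.
But (NOT P) is also a unit clause — contradiction.
Neither Q = true nor Q = false works.
No assignment satisfies every clause.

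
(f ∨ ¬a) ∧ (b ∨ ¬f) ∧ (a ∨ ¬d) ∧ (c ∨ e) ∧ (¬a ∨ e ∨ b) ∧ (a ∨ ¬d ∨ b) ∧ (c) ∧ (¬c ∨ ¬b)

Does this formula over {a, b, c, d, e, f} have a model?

Yes

From the singleton clause (c), c = True.
From the singleton clause (¬b), b = False.
From the singleton clause (¬f), f = False.
From the singleton clause (¬a), a = False.
From the singleton clause (¬d), d = False.
Every clause is now satisfied; e is unconstrained.
A satisfying assignment: a ↦ False,  b ↦ False,  c ↦ True,  d ↦ False,  e ↦ False,  f ↦ False.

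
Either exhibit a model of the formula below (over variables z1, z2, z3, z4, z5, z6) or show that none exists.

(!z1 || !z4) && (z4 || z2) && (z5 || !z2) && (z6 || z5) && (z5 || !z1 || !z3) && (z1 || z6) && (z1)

z1 ↦ true, z2 ↦ true, z3 ↦ true, z4 ↦ false, z5 ↦ true, z6 ↦ false

The clause (z1) is unit, so z1 = true.
The clause (!z4) is unit, so z4 = false.
The clause (z2) is unit, so z2 = true.
The clause (z5) is unit, so z5 = true.
All clauses hold; z3, z6 can take either value.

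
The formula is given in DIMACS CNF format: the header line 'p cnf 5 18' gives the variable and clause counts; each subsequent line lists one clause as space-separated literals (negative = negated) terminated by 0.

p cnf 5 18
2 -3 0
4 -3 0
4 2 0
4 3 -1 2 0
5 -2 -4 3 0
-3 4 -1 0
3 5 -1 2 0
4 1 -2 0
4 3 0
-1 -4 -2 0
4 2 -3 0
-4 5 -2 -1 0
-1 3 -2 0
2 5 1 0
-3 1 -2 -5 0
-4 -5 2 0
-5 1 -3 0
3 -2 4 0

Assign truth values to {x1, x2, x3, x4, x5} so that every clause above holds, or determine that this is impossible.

Branch on x2: set x2 = True.
Branch on x4: set x4 = True.
The clause (¬x1) is unit, so x1 = False.
Branch on x5: set x5 = False.
The clause (x3) is unit, so x3 = True.
This assignment satisfies each clause.

x1=False, x2=True, x3=True, x4=True, x5=False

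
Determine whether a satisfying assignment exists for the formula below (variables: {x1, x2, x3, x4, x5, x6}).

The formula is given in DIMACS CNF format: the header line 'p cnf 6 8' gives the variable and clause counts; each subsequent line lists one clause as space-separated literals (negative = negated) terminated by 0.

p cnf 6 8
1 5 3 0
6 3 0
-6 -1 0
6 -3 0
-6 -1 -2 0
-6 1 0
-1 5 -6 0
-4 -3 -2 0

Suppose x6 = True.
Unit clause (¬x1) forces x1 = False.
Now (x1) is unsatisfied and unit — conflict.
Undo x6 and try x6 = False.
Unit clause (x3) forces x3 = True.
Now (¬x3) is unsatisfied and unit — conflict.
Neither x6 = True nor x6 = False works.
No assignment satisfies every clause.

No, unsatisfiable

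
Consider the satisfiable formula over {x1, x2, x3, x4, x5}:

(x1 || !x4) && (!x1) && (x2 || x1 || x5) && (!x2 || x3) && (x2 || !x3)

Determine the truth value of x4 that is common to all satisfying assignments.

False

Suppose x4 = true.
(x1) alone gives x1 = true.
That conflicts with the unit clause (!x1).
So every satisfying assignment has x4 = False.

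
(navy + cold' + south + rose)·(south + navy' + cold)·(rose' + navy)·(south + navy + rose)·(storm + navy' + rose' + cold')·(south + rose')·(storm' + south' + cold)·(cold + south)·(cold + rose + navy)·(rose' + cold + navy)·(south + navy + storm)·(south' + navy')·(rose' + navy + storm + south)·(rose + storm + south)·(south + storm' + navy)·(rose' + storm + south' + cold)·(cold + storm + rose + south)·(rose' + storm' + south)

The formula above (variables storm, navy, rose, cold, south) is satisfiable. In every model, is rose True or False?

False

Suppose rose = 1.
From the singleton clause (navy), navy = 1.
From the singleton clause (south), south = 1.
That conflicts with the unit clause (south').
So every satisfying assignment has rose = False.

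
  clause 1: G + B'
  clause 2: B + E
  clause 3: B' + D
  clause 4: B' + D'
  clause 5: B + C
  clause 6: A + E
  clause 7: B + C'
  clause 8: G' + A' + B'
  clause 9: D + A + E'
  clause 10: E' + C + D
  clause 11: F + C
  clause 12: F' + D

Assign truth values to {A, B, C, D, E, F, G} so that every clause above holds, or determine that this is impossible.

Suppose G = 1.
Suppose B = 1.
Unit clause (D) forces D = 1.
But (D') is also a unit clause — contradiction.
Backtrack on B: now try B = 0.
Unit clause (E) forces E = 1.
Unit clause (C) forces C = 1.
But (C') is also a unit clause — contradiction.
Either choice for B ends in contradiction.
Backtrack on G: now try G = 0.
Unit clause (B') forces B = 0.
Unit clause (E) forces E = 1.
Unit clause (C) forces C = 1.
But (C') is also a unit clause — contradiction.
Either choice for G ends in contradiction.

UNSATISFIABLE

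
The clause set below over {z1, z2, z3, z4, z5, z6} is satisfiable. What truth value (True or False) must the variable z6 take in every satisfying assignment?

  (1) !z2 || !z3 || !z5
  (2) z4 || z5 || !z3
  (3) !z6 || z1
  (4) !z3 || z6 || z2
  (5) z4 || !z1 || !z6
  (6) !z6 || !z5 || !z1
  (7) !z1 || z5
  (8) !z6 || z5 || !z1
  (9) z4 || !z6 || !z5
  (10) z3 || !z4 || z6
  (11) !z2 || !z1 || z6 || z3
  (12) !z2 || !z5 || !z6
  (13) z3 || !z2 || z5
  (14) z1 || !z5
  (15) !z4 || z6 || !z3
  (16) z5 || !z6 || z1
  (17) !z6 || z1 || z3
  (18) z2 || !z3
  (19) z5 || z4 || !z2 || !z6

False

Suppose z6 = true.
Unit clause (z1) forces z1 = true.
Unit clause (z4) forces z4 = true.
Unit clause (!z5) forces z5 = false.
Now (z5) is unsatisfied and unit — conflict.
So every satisfying assignment has z6 = False.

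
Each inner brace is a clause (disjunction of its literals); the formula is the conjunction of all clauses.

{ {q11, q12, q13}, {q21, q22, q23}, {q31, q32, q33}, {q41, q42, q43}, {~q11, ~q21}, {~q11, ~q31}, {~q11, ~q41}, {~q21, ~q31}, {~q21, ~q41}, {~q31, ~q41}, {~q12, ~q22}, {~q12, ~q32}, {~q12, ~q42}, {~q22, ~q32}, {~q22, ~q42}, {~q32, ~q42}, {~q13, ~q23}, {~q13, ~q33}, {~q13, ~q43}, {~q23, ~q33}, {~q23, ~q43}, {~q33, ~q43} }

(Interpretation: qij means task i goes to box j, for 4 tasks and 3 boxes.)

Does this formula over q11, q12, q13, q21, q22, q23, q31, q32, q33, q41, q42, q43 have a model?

Unsatisfiable

Case q11 = 0:
Case q12 = 1:
The clause (~q22) is unit, so q22 = 0.
The clause (~q32) is unit, so q32 = 0.
The clause (~q42) is unit, so q42 = 0.
Case q21 = 1:
The clause (~q31) is unit, so q31 = 0.
The clause (q33) is unit, so q33 = 1.
The clause (~q41) is unit, so q41 = 0.
The clause (q43) is unit, so q43 = 1.
That conflicts with the unit clause (~q43).
So q21 must be the other value — set q21 = 0.
The clause (q23) is unit, so q23 = 1.
The clause (~q13) is unit, so q13 = 0.
The clause (~q33) is unit, so q33 = 0.
The clause (q31) is unit, so q31 = 1.
The clause (~q41) is unit, so q41 = 0.
The clause (q43) is unit, so q43 = 1.
That conflicts with the unit clause (~q43).
Neither q21 = 1 nor q21 = 0 works.
So q12 must be the other value — set q12 = 0.
The clause (q13) is unit, so q13 = 1.
The clause (~q23) is unit, so q23 = 0.
The clause (~q33) is unit, so q33 = 0.
The clause (~q43) is unit, so q43 = 0.
Case q21 = 1:
The clause (~q31) is unit, so q31 = 0.
The clause (q32) is unit, so q32 = 1.
The clause (~q41) is unit, so q41 = 0.
The clause (q42) is unit, so q42 = 1.
That conflicts with the unit clause (~q42).
So q21 must be the other value — set q21 = 0.
The clause (q22) is unit, so q22 = 1.
The clause (~q32) is unit, so q32 = 0.
The clause (q31) is unit, so q31 = 1.
The clause (~q41) is unit, so q41 = 0.
The clause (q42) is unit, so q42 = 1.
That conflicts with the unit clause (~q42).
Neither q21 = 1 nor q21 = 0 works.
Neither q12 = 1 nor q12 = 0 works.
So q11 must be the other value — set q11 = 1.
The clause (~q21) is unit, so q21 = 0.
The clause (~q31) is unit, so q31 = 0.
The clause (~q41) is unit, so q41 = 0.
Case q22 = 1:
The clause (~q12) is unit, so q12 = 0.
The clause (~q32) is unit, so q32 = 0.
The clause (q33) is unit, so q33 = 1.
The clause (~q42) is unit, so q42 = 0.
The clause (q43) is unit, so q43 = 1.
That conflicts with the unit clause (~q43).
So q22 must be the other value — set q22 = 0.
The clause (q23) is unit, so q23 = 1.
The clause (~q13) is unit, so q13 = 0.
The clause (~q33) is unit, so q33 = 0.
The clause (q32) is unit, so q32 = 1.
The clause (~q12) is unit, so q12 = 0.
The clause (~q42) is unit, so q42 = 0.
The clause (q43) is unit, so q43 = 1.
That conflicts with the unit clause (~q43).
Neither q22 = 1 nor q22 = 0 works.
Neither q11 = 1 nor q11 = 0 works.
No assignment satisfies every clause.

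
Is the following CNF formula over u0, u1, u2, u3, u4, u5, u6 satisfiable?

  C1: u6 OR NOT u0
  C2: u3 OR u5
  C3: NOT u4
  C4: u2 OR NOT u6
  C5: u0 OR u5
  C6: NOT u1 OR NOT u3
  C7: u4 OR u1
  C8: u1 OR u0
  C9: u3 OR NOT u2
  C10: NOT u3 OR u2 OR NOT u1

Yes

The clause (NOT u4) is unit, so u4 = false.
The clause (u1) is unit, so u1 = true.
The clause (NOT u3) is unit, so u3 = false.
The clause (u5) is unit, so u5 = true.
The clause (NOT u2) is unit, so u2 = false.
The clause (NOT u6) is unit, so u6 = false.
The clause (NOT u0) is unit, so u0 = false.
Every clause now holds.
A satisfying assignment: u0: false,  u1: true,  u2: false,  u3: false,  u4: false,  u5: true,  u6: false.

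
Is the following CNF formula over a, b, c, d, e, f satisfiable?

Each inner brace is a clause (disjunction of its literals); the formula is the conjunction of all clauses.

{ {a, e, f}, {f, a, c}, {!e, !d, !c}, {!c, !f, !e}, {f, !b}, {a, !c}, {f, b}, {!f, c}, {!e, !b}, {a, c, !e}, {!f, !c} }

Case f = true:
The clause (c) is unit, so c = true.
But (!c) is also a unit clause — contradiction.
Backtrack on f: now try f = false.
The clause (!b) is unit, so b = false.
But (b) is also a unit clause — contradiction.
Neither f = true nor f = false works.
No assignment satisfies every clause.

Unsatisfiable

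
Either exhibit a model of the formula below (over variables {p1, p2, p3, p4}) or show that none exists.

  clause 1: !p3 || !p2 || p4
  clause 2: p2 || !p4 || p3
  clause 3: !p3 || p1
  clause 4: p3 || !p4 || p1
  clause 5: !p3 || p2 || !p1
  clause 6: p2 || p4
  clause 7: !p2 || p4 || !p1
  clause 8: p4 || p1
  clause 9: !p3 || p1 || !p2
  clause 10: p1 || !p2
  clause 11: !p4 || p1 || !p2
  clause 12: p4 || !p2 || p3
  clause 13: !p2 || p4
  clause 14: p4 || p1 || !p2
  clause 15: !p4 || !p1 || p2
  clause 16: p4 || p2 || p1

Suppose p3 = true.
(p1) alone gives p1 = true.
(p2) alone gives p2 = true.
(p4) alone gives p4 = true.
All clauses are satisfied.

p1=true,  p2=true,  p3=true,  p4=true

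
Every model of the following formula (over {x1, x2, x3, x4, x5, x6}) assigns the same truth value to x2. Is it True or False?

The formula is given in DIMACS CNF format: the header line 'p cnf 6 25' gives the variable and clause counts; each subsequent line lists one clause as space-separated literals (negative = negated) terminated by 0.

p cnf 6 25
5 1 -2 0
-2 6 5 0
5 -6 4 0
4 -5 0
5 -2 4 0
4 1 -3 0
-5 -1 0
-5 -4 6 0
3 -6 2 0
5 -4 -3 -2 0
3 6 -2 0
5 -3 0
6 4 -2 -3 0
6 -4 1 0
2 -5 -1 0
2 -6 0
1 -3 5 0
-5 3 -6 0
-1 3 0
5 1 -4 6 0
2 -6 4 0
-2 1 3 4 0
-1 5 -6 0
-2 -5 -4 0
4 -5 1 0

False

Suppose x2 = True.
Try x5 = True.
The clause (x4) is unit, so x4 = True.
But (¬x4) is also a unit clause — contradiction.
Backtrack on x5: now try x5 = False.
The clause (x1) is unit, so x1 = True.
The clause (x6) is unit, so x6 = True.
But (¬x6) is also a unit clause — contradiction.
Either choice for x5 ends in contradiction.
So every satisfying assignment has x2 = False.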